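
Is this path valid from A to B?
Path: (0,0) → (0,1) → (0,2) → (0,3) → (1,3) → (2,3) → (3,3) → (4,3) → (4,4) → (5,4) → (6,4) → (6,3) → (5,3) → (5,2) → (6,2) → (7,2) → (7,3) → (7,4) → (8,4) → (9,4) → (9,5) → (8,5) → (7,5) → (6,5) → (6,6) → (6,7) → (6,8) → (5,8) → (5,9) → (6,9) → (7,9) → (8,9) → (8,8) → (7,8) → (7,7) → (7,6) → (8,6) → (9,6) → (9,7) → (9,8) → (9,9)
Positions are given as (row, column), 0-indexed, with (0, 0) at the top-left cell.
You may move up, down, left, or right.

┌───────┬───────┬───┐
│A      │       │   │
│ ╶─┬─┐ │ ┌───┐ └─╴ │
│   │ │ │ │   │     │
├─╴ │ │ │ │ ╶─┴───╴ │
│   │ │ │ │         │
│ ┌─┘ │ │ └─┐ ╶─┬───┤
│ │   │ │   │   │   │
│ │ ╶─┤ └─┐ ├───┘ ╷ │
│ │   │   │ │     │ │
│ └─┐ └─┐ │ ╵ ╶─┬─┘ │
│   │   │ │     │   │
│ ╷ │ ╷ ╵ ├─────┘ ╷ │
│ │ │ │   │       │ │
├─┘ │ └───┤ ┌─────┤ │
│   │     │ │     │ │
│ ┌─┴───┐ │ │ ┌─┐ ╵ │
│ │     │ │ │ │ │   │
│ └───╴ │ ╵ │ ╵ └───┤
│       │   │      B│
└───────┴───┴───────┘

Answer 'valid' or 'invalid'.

Checking path validity:
Result: All consecutive moves are passable.

valid

Correct solution:

┌───────┬───────┬───┐
│A → → ↓│       │   │
│ ╶─┬─┐ │ ┌───┐ └─╴ │
│   │ │↓│ │   │     │
├─╴ │ │ │ │ ╶─┴───╴ │
│   │ │↓│ │         │
│ ┌─┘ │ │ └─┐ ╶─┬───┤
│ │   │↓│   │   │   │
│ │ ╶─┤ └─┐ ├───┘ ╷ │
│ │   │↳ ↓│ │     │ │
│ └─┐ └─┐ │ ╵ ╶─┬─┘ │
│   │↓ ↰│↓│     │↱ ↓│
│ ╷ │ ╷ ╵ ├─────┘ ╷ │
│ │ │↓│↑ ↲│↱ → → ↑│↓│
├─┘ │ └───┤ ┌─────┤ │
│   │↳ → ↓│↑│↓ ← ↰│↓│
│ ┌─┴───┐ │ │ ┌─┐ ╵ │
│ │     │↓│↑│↓│ │↑ ↲│
│ └───╴ │ ╵ │ ╵ └───┤
│       │↳ ↑│↳ → → B│
└───────┴───┴───────┘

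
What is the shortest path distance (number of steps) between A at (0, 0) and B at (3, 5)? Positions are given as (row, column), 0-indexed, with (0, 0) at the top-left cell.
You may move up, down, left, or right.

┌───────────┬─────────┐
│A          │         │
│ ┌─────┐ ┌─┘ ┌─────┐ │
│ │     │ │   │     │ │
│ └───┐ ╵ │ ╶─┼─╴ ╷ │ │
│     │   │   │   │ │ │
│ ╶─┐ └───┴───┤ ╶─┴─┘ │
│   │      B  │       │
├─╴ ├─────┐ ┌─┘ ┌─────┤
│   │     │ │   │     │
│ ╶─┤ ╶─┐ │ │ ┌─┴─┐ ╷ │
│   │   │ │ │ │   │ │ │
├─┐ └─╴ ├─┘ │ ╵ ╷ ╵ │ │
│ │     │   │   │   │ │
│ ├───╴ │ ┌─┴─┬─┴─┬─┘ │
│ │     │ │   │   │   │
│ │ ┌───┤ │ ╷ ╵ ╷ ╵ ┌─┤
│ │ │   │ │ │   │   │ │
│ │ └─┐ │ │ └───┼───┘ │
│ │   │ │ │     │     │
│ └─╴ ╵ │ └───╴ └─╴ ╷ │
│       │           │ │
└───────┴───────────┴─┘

Finding path from (0, 0) to (3, 5):
Path: (0,0) → (1,0) → (2,0) → (2,1) → (2,2) → (3,2) → (3,3) → (3,4) → (3,5)
Distance: 8 steps

Solution:

┌───────────┬─────────┐
│A          │         │
│ ┌─────┐ ┌─┘ ┌─────┐ │
│↓│     │ │   │     │ │
│ └───┐ ╵ │ ╶─┼─╴ ╷ │ │
│↳ → ↓│   │   │   │ │ │
│ ╶─┐ └───┴───┤ ╶─┴─┘ │
│   │↳ → → B  │       │
├─╴ ├─────┐ ┌─┘ ┌─────┤
│   │     │ │   │     │
│ ╶─┤ ╶─┐ │ │ ┌─┴─┐ ╷ │
│   │   │ │ │ │   │ │ │
├─┐ └─╴ ├─┘ │ ╵ ╷ ╵ │ │
│ │     │   │   │   │ │
│ ├───╴ │ ┌─┴─┬─┴─┬─┘ │
│ │     │ │   │   │   │
│ │ ┌───┤ │ ╷ ╵ ╷ ╵ ┌─┤
│ │ │   │ │ │   │   │ │
│ │ └─┐ │ │ └───┼───┘ │
│ │   │ │ │     │     │
│ └─╴ ╵ │ └───╴ └─╴ ╷ │
│       │           │ │
└───────┴───────────┴─┘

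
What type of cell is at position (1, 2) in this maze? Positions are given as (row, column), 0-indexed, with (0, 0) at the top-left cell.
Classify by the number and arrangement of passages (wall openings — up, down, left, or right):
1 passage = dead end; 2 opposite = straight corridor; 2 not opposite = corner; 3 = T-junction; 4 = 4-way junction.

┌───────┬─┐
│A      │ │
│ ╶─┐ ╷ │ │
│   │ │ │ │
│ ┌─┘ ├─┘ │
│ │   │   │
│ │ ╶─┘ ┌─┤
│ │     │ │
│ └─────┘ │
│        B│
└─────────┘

Checking cell at (1, 2):
Number of passages: 2
Cell type: straight corridor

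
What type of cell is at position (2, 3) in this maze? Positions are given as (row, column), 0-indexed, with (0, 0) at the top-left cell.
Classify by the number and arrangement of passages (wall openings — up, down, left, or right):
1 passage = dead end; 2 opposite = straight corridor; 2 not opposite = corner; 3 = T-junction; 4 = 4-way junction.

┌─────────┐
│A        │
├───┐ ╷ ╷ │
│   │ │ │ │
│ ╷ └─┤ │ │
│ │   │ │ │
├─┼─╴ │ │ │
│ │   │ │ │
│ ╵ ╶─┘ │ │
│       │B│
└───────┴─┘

Checking cell at (2, 3):
Number of passages: 2
Cell type: straight corridor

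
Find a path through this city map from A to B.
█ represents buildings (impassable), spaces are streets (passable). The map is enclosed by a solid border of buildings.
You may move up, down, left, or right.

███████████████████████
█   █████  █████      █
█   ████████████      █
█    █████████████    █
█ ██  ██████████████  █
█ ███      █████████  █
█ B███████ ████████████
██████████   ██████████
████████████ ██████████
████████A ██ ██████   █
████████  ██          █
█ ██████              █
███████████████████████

Finding the shortest path from A to B:
Movement: cardinal only
Path length: 29 steps
Directions: down → down → right → right → right → right → up → up → up → up → left → left → up → up → left → left → left → left → left → up → left → up → left → left → left → down → down → down → right

Solution:

███████████████████████
█   █████  █████      █
█   ████████████      █
█↓←←↰█████████████    █
█↓██↑↰██████████████  █
█↓███↑←←←←↰█████████  █
█↳B███████↑████████████
██████████↑←↰██████████
████████████↑██████████
████████A ██↑██████   █
████████↓ ██↑         █
█ ██████↳→→→↑         █
███████████████████████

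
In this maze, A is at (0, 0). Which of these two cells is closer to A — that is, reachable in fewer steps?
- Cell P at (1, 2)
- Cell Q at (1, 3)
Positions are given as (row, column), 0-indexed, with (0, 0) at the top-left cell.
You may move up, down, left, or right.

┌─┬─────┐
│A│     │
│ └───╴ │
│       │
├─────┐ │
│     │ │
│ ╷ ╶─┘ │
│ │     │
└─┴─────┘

Shortest path A → P at (1, 2): 3 steps
Shortest path A → Q at (1, 3): 4 steps

P is closer (3 steps vs 4 steps).

Path to P:

┌─┬─────┐
│A│     │
│ └───╴ │
│↳ → P  │
├─────┐ │
│     │ │
│ ╷ ╶─┘ │
│ │     │
└─┴─────┘

Path to Q:

┌─┬─────┐
│A│     │
│ └───╴ │
│↳ → → Q│
├─────┐ │
│     │ │
│ ╷ ╶─┘ │
│ │     │
└─┴─────┘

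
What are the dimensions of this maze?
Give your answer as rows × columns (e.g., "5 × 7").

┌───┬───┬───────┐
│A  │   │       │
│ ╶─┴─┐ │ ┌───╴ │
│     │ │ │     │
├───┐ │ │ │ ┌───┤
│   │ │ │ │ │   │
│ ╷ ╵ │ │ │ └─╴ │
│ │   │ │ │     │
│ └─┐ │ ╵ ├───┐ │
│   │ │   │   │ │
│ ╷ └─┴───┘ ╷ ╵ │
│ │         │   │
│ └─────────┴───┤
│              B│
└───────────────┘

Counting the maze dimensions:
Rows (vertical): 7
Columns (horizontal): 8
Dimensions: 7 × 8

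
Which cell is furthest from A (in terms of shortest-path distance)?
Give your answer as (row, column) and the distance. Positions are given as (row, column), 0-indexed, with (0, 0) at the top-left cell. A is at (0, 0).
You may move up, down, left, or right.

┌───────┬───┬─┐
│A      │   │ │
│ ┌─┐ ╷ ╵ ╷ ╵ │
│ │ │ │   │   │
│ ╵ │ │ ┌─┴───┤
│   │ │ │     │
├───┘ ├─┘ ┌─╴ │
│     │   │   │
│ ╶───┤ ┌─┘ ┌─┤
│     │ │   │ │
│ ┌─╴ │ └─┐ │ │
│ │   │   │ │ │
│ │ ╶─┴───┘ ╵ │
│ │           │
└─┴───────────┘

Computing BFS distances from A to all cells:
Furthest cell: (5, 4)
Distance: 29 steps

Path from A to the furthest cell:

┌───────┬───┬─┐
│A → ↓  │   │ │
│ ┌─┐ ╷ ╵ ╷ ╵ │
│ │ │↓│   │   │
│ ╵ │ │ ┌─┴───┤
│   │↓│ │↓ ← ↰│
├───┘ ├─┘ ┌─╴ │
│↓ ← ↲│↓ ↲│↱ ↑│
│ ╶───┤ ┌─┘ ┌─┤
│↳ → ↓│↓│  ↑│ │
│ ┌─╴ │ └─┐ │ │
│ │↓ ↲│↳ B│↑│ │
│ │ ╶─┴───┘ ╵ │
│ │↳ → → → ↑  │
└─┴───────────┘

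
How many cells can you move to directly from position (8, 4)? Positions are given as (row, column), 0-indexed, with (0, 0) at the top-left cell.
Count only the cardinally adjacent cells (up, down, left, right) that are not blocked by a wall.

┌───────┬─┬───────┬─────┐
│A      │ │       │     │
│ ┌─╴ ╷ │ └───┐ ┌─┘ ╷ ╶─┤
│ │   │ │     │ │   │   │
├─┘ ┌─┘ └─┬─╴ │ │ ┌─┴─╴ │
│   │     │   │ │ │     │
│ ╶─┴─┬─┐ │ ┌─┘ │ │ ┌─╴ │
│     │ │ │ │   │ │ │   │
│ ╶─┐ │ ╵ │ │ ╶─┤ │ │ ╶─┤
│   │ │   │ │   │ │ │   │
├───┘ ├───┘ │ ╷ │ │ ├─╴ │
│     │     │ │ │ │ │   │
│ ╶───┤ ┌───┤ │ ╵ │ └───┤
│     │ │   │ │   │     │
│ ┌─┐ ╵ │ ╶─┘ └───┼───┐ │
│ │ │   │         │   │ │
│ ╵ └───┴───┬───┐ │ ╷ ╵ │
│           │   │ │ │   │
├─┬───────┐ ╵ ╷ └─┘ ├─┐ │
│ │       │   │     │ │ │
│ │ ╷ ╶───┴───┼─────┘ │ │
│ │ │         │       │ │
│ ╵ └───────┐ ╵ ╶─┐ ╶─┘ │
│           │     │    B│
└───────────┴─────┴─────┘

Checking passable neighbors of (8, 4):
Neighbors: (8, 3), (8, 5)
Count: 2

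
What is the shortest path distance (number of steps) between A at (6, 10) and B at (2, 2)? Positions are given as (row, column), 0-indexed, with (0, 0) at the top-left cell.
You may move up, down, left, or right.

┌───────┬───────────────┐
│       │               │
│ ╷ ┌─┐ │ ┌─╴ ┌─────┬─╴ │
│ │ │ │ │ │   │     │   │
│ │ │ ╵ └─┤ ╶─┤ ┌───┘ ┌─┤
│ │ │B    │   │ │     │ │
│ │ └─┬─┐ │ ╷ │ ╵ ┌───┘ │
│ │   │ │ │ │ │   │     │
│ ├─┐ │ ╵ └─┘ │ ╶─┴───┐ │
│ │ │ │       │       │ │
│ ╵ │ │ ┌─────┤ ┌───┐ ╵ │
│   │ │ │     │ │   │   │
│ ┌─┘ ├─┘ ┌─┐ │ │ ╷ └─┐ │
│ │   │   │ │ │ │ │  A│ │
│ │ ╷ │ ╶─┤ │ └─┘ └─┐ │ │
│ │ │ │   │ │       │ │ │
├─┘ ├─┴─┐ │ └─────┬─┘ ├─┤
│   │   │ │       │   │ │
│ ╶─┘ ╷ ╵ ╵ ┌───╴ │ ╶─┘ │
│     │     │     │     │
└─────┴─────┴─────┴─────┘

Finding path from (6, 10) to (2, 2):
Path: (6,10) → (6,9) → (5,9) → (5,8) → (6,8) → (7,8) → (7,7) → (7,6) → (6,6) → (5,6) → (5,5) → (5,4) → (6,4) → (6,3) → (7,3) → (7,4) → (8,4) → (9,4) → (9,3) → (8,3) → (8,2) → (9,2) → (9,1) → (9,0) → (8,0) → (8,1) → (7,1) → (6,1) → (6,2) → (5,2) → (4,2) → (3,2) → (3,1) → (2,1) → (1,1) → (0,1) → (0,2) → (0,3) → (1,3) → (2,3) → (2,2)
Distance: 40 steps

Solution:

┌───────┬───────────────┐
│  ↱ → ↓│               │
│ ╷ ┌─┐ │ ┌─╴ ┌─────┬─╴ │
│ │↑│ │↓│ │   │     │   │
│ │ │ ╵ └─┤ ╶─┤ ┌───┘ ┌─┤
│ │↑│B ↲  │   │ │     │ │
│ │ └─┬─┐ │ ╷ │ ╵ ┌───┘ │
│ │↑ ↰│ │ │ │ │   │     │
│ ├─┐ │ ╵ └─┘ │ ╶─┴───┐ │
│ │ │↑│       │       │ │
│ ╵ │ │ ┌─────┤ ┌───┐ ╵ │
│   │↑│ │↓ ← ↰│ │↓ ↰│   │
│ ┌─┘ ├─┘ ┌─┐ │ │ ╷ └─┐ │
│ │↱ ↑│↓ ↲│ │↑│ │↓│↑ A│ │
│ │ ╷ │ ╶─┤ │ └─┘ └─┐ │ │
│ │↑│ │↳ ↓│ │↑ ← ↲  │ │ │
├─┘ ├─┴─┐ │ └─────┬─┘ ├─┤
│↱ ↑│↓ ↰│↓│       │   │ │
│ ╶─┘ ╷ ╵ ╵ ┌───╴ │ ╶─┘ │
│↑ ← ↲│↑ ↲  │     │     │
└─────┴─────┴─────┴─────┘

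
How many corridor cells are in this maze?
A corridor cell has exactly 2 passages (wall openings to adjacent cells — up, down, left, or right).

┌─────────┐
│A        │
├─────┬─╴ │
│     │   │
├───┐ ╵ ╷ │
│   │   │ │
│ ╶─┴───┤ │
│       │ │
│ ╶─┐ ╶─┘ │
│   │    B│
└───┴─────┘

Counting cells with exactly 2 passages:
Total corridor cells: 17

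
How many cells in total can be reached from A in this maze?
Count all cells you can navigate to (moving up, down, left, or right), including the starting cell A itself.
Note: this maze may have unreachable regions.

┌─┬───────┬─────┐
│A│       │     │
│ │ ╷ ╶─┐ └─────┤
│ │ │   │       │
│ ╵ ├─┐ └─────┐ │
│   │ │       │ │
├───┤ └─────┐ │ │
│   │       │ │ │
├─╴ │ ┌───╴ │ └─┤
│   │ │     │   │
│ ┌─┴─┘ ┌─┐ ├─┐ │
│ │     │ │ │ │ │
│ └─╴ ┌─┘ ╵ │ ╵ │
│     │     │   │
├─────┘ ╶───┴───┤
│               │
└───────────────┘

Using BFS/flood-fill to find all reachable cells from A:
Maze size: 8 × 8 = 64 total cells
36 cell(s) are walled off and cannot be reached from A.
Reachable cells: 28

Reachable region (· marks reachable cells):

┌─┬───────┬─────┐
│A│· · · ·│     │
│ │ ╷ ╶─┐ └─────┤
│·│·│· ·│· · · ·│
│ ╵ ├─┐ └─────┐ │
│· ·│ │· · · ·│·│
├───┤ └─────┐ │ │
│   │       │·│·│
├─╴ │ ┌───╴ │ └─┤
│   │ │     │· ·│
│ ┌─┴─┘ ┌─┐ ├─┐ │
│ │     │ │ │·│·│
│ └─╴ ┌─┘ ╵ │ ╵ │
│     │     │· ·│
├─────┘ ╶───┴───┤
│               │
└───────────────┘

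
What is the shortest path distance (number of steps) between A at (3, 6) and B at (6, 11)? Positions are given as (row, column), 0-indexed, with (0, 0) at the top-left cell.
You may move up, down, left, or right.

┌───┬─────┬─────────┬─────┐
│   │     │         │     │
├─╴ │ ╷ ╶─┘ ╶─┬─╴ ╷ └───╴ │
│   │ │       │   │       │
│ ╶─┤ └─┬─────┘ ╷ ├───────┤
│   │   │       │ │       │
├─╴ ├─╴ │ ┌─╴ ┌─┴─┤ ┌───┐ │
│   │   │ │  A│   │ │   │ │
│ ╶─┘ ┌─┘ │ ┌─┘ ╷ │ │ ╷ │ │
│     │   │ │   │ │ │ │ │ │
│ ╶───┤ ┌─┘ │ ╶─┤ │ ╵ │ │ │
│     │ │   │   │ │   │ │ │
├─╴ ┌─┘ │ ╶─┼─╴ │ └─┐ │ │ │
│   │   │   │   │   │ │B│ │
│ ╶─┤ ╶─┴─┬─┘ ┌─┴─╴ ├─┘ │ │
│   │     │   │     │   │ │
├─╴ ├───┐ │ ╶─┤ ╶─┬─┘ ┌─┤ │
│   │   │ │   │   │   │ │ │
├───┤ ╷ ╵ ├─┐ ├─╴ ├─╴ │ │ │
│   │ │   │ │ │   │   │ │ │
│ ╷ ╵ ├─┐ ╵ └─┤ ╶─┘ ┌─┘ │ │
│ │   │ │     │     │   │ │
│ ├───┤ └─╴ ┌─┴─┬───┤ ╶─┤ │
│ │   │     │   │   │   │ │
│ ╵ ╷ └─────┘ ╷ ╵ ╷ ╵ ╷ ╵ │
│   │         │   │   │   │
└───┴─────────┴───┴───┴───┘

Finding path from (3, 6) to (6, 11):
Path: (3,6) → (2,6) → (2,5) → (2,4) → (3,4) → (4,4) → (4,3) → (5,3) → (6,3) → (6,2) → (7,2) → (7,3) → (7,4) → (8,4) → (9,4) → (9,3) → (8,3) → (8,2) → (9,2) → (10,2) → (10,1) → (9,1) → (9,0) → (10,0) → (11,0) → (12,0) → (12,1) → (11,1) → (11,2) → (12,2) → (12,3) → (12,4) → (12,5) → (12,6) → (11,6) → (11,7) → (12,7) → (12,8) → (11,8) → (11,9) → (12,9) → (12,10) → (11,10) → (11,11) → (12,11) → (12,12) → (11,12) → (10,12) → (9,12) → (8,12) → (7,12) → (6,12) → (5,12) → (4,12) → (3,12) → (2,12) → (2,11) → (2,10) → (2,9) → (3,9) → (4,9) → (5,9) → (5,10) → (4,10) → (3,10) → (3,11) → (4,11) → (5,11) → (6,11)
Distance: 68 steps

Solution:

┌───┬─────┬─────────┬─────┐
│   │     │         │     │
├─╴ │ ╷ ╶─┘ ╶─┬─╴ ╷ └───╴ │
│   │ │       │   │       │
│ ╶─┤ └─┬─────┘ ╷ ├───────┤
│   │   │↓ ← ↰  │ │↓ ← ← ↰│
├─╴ ├─╴ │ ┌─╴ ┌─┴─┤ ┌───┐ │
│   │   │↓│  A│   │↓│↱ ↓│↑│
│ ╶─┘ ┌─┘ │ ┌─┘ ╷ │ │ ╷ │ │
│     │↓ ↲│ │   │ │↓│↑│↓│↑│
│ ╶───┤ ┌─┘ │ ╶─┤ │ ╵ │ │ │
│     │↓│   │   │ │↳ ↑│↓│↑│
├─╴ ┌─┘ │ ╶─┼─╴ │ └─┐ │ │ │
│   │↓ ↲│   │   │   │ │B│↑│
│ ╶─┤ ╶─┴─┬─┘ ┌─┴─╴ ├─┘ │ │
│   │↳ → ↓│   │     │   │↑│
├─╴ ├───┐ │ ╶─┤ ╶─┬─┘ ┌─┤ │
│   │↓ ↰│↓│   │   │   │ │↑│
├───┤ ╷ ╵ ├─┐ ├─╴ ├─╴ │ │ │
│↓ ↰│↓│↑ ↲│ │ │   │   │ │↑│
│ ╷ ╵ ├─┐ ╵ └─┤ ╶─┘ ┌─┘ │ │
│↓│↑ ↲│ │     │     │   │↑│
│ ├───┤ └─╴ ┌─┴─┬───┤ ╶─┤ │
│↓│↱ ↓│     │↱ ↓│↱ ↓│↱ ↓│↑│
│ ╵ ╷ └─────┘ ╷ ╵ ╷ ╵ ╷ ╵ │
│↳ ↑│↳ → → → ↑│↳ ↑│↳ ↑│↳ ↑│
└───┴─────────┴───┴───┴───┘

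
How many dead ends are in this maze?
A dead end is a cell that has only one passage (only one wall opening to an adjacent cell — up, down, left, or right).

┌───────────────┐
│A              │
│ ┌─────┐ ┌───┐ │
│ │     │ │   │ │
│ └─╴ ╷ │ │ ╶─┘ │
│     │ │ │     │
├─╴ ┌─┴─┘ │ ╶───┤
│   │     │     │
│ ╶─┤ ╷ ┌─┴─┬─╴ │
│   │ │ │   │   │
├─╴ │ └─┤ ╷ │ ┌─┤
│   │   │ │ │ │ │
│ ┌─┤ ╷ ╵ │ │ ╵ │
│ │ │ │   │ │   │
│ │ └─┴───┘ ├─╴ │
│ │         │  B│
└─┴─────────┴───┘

Checking each cell for number of passages:

Dead ends found at positions:
  (1, 1)
  (1, 6)
  (2, 3)
  (4, 3)
  (5, 7)
  (6, 1)
  (6, 2)
  (7, 0)
  (7, 6)
Total dead ends: 9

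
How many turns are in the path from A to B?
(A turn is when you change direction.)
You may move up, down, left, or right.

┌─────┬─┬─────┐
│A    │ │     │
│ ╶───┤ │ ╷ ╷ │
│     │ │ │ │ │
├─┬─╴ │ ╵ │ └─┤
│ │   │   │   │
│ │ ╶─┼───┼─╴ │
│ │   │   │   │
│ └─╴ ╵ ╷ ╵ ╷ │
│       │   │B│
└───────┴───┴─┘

Directions: down, right, right, down, left, down, right, down, right, up, right, down, right, up, right, down
Number of turns: 14

Solution:

┌─────┬─┬─────┐
│A    │ │     │
│ ╶───┤ │ ╷ ╷ │
│↳ → ↓│ │ │ │ │
├─┬─╴ │ ╵ │ └─┤
│ │↓ ↲│   │   │
│ │ ╶─┼───┼─╴ │
│ │↳ ↓│↱ ↓│↱ ↓│
│ └─╴ ╵ ╷ ╵ ╷ │
│    ↳ ↑│↳ ↑│B│
└───────┴───┴─┘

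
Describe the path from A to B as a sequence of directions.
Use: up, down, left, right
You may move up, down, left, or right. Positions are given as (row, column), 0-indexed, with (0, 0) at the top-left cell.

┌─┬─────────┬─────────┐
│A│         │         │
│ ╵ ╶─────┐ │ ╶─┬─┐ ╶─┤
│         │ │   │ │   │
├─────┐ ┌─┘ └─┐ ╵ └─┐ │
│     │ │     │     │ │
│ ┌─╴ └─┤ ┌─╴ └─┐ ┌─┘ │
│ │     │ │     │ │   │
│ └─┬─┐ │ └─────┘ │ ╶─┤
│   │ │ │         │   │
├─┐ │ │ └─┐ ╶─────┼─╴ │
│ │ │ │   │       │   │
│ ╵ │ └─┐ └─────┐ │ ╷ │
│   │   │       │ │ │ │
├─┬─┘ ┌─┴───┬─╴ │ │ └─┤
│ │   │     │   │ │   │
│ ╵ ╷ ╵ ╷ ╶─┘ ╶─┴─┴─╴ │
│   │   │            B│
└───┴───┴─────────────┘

Finding the path and converting it to directions:
Path through cells: (0,0) → (1,0) → (1,1) → (0,1) → (0,2) → (0,3) → (0,4) → (0,5) → (1,5) → (2,5) → (2,4) → (3,4) → (4,4) → (4,5) → (4,6) → (4,7) → (4,8) → (3,8) → (2,8) → (2,7) → (1,7) → (1,6) → (0,6) → (0,7) → (0,8) → (0,9) → (1,9) → (1,10) → (2,10) → (3,10) → (3,9) → (4,9) → (4,10) → (5,10) → (5,9) → (6,9) → (7,9) → (7,10) → (8,10)
Directions: down, right, up, right, right, right, right, down, down, left, down, down, right, right, right, right, up, up, left, up, left, up, right, right, right, down, right, down, down, left, down, right, down, left, down, down, right, down

Solution:

┌─┬─────────┬─────────┐
│A│↱ → → → ↓│↱ → → ↓  │
│ ╵ ╶─────┐ │ ╶─┬─┐ ╶─┤
│↳ ↑      │↓│↑ ↰│ │↳ ↓│
├─────┐ ┌─┘ └─┐ ╵ └─┐ │
│     │ │↓ ↲  │↑ ↰  │↓│
│ ┌─╴ └─┤ ┌─╴ └─┐ ┌─┘ │
│ │     │↓│     │↑│↓ ↲│
│ └─┬─┐ │ └─────┘ │ ╶─┤
│   │ │ │↳ → → → ↑│↳ ↓│
├─┐ │ │ └─┐ ╶─────┼─╴ │
│ │ │ │   │       │↓ ↲│
│ ╵ │ └─┐ └─────┐ │ ╷ │
│   │   │       │ │↓│ │
├─┬─┘ ┌─┴───┬─╴ │ │ └─┤
│ │   │     │   │ │↳ ↓│
│ ╵ ╷ ╵ ╷ ╶─┘ ╶─┴─┴─╴ │
│   │   │            B│
└───┴───┴─────────────┘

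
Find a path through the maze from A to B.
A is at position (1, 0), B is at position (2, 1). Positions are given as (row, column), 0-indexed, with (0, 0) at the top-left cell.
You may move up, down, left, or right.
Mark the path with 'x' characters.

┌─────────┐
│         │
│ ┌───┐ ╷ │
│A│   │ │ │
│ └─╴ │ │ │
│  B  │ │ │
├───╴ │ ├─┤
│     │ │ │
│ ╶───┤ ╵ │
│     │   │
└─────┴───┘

Finding the shortest path from (1, 0) to (2, 1):
Path length: 2 steps
Directions: down → right

Solution:

┌─────────┐
│         │
│ ┌───┐ ╷ │
│A│   │ │ │
│ └─╴ │ │ │
│x B  │ │ │
├───╴ │ ├─┤
│     │ │ │
│ ╶───┤ ╵ │
│     │   │
└─────┴───┘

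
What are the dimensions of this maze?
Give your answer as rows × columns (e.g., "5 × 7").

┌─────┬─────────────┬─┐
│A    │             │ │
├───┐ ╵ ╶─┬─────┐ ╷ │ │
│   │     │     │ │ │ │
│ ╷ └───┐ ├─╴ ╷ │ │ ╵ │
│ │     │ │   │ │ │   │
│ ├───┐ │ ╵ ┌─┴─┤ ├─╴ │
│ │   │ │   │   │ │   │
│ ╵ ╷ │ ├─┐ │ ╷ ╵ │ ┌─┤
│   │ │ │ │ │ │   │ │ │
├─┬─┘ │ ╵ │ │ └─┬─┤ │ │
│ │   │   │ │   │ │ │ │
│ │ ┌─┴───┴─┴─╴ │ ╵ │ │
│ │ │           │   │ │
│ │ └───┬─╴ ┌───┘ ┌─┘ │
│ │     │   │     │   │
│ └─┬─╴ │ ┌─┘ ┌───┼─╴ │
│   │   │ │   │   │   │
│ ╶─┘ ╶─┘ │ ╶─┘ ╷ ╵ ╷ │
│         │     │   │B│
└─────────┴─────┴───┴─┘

Counting the maze dimensions:
Rows (vertical): 10
Columns (horizontal): 11
Dimensions: 10 × 11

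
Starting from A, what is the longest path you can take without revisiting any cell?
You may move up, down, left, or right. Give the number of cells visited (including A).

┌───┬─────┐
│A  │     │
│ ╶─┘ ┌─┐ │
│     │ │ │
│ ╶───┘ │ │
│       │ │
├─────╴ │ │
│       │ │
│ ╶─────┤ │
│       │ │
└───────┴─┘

Finding longest simple path using DFS:
Start: (0, 0)
Longest path visits 14 cells
Path: A → down → down → right → right → right → down → left → left → left → down → right → right → right

Solution:

┌───┬─────┐
│A  │     │
│ ╶─┘ ┌─┐ │
│↓    │ │ │
│ ╶───┘ │ │
│↳ → → ↓│ │
├─────╴ │ │
│↓ ← ← ↲│ │
│ ╶─────┤ │
│↳ → → B│ │
└───────┴─┘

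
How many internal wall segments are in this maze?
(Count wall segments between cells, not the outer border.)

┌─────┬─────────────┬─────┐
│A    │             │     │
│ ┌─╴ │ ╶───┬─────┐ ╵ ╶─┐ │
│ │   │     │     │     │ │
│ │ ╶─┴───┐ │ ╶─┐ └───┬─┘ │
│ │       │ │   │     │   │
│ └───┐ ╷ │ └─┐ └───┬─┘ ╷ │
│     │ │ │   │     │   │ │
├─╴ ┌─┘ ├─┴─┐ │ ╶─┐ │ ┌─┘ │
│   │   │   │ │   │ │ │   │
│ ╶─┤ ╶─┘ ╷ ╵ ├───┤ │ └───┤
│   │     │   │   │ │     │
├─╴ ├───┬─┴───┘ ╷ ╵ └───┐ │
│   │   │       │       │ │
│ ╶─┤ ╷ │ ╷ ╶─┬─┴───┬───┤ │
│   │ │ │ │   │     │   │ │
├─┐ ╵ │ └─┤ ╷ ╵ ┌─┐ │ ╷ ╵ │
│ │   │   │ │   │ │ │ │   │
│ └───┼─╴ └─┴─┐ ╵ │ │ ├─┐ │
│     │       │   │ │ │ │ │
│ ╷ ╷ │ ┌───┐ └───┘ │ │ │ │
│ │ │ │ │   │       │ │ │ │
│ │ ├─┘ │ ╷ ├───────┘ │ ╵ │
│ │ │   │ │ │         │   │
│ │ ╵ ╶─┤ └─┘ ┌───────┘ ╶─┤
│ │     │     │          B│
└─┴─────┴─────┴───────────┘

Counting internal wall segments:
Total internal walls: 144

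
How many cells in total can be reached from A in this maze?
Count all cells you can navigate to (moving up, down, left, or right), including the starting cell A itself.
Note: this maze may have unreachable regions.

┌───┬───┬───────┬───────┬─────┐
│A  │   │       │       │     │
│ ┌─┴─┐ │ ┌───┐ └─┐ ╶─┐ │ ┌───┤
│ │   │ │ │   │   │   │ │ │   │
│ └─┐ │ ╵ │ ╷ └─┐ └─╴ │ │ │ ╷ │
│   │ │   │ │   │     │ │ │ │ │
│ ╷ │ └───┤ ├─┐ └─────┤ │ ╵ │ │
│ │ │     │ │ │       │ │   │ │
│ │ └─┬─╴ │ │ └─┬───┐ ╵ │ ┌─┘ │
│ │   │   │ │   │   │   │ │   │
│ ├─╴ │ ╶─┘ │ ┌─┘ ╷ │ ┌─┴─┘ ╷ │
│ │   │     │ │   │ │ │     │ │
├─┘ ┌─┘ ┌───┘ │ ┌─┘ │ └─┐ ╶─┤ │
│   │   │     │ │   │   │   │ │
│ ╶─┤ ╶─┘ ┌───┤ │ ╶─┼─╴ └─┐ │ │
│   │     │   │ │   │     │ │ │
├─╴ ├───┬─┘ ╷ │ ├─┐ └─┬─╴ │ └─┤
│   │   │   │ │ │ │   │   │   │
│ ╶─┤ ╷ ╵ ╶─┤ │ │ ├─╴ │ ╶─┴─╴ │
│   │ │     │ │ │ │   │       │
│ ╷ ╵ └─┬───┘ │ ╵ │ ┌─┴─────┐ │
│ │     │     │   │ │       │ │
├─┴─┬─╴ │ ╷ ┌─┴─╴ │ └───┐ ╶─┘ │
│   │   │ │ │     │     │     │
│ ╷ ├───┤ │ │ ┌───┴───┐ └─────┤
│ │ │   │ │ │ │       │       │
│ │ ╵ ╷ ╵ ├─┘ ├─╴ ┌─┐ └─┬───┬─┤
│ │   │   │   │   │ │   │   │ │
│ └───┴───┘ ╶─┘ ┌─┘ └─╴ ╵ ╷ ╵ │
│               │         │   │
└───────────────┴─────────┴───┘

Using BFS/flood-fill to find all reachable cells from A:
Maze size: 15 × 15 = 225 total cells
106 cell(s) are walled off and cannot be reached from A.
Reachable cells: 119

Reachable region (· marks reachable cells):

┌───┬───┬───────┬───────┬─────┐
│A ·│   │       │       │     │
│ ┌─┴─┐ │ ┌───┐ └─┐ ╶─┐ │ ┌───┤
│·│   │ │ │   │   │   │ │ │   │
│ └─┐ │ ╵ │ ╷ └─┐ └─╴ │ │ │ ╷ │
│· ·│ │   │ │   │     │ │ │ │ │
│ ╷ │ └───┤ ├─┐ └─────┤ │ ╵ │ │
│·│·│     │ │ │       │ │   │ │
│ │ └─┬─╴ │ │ └─┬───┐ ╵ │ ┌─┘ │
│·│· ·│   │ │   │· ·│   │ │   │
│ ├─╴ │ ╶─┘ │ ┌─┘ ╷ │ ┌─┴─┘ ╷ │
│·│· ·│     │ │· ·│·│ │     │ │
├─┘ ┌─┘ ┌───┘ │ ┌─┘ │ └─┐ ╶─┤ │
│· ·│   │     │·│· ·│   │   │ │
│ ╶─┤ ╶─┘ ┌───┤ │ ╶─┼─╴ └─┐ │ │
│· ·│     │· ·│·│· ·│     │ │ │
├─╴ ├───┬─┘ ╷ │ ├─┐ └─┬─╴ │ └─┤
│· ·│· ·│· ·│·│·│·│· ·│   │   │
│ ╶─┤ ╷ ╵ ╶─┤ │ │ ├─╴ │ ╶─┴─╴ │
│· ·│·│· · ·│·│·│·│· ·│       │
│ ╷ ╵ └─┬───┘ │ ╵ │ ┌─┴─────┐ │
│·│· · ·│· · ·│· ·│·│       │ │
├─┴─┬─╴ │ ╷ ┌─┴─╴ │ └───┐ ╶─┘ │
│· ·│· ·│·│·│· · ·│· · ·│     │
│ ╷ ├───┤ │ │ ┌───┴───┐ └─────┤
│·│·│· ·│·│·│·│· · · ·│· · · ·│
│ │ ╵ ╷ ╵ ├─┘ ├─╴ ┌─┐ └─┬───┬─┤
│·│· ·│· ·│· ·│· ·│·│· ·│· ·│·│
│ └───┴───┘ ╶─┘ ┌─┘ └─╴ ╵ ╷ ╵ │
│· · · · · · · ·│· · · · ·│· ·│
└───────────────┴─────────┴───┘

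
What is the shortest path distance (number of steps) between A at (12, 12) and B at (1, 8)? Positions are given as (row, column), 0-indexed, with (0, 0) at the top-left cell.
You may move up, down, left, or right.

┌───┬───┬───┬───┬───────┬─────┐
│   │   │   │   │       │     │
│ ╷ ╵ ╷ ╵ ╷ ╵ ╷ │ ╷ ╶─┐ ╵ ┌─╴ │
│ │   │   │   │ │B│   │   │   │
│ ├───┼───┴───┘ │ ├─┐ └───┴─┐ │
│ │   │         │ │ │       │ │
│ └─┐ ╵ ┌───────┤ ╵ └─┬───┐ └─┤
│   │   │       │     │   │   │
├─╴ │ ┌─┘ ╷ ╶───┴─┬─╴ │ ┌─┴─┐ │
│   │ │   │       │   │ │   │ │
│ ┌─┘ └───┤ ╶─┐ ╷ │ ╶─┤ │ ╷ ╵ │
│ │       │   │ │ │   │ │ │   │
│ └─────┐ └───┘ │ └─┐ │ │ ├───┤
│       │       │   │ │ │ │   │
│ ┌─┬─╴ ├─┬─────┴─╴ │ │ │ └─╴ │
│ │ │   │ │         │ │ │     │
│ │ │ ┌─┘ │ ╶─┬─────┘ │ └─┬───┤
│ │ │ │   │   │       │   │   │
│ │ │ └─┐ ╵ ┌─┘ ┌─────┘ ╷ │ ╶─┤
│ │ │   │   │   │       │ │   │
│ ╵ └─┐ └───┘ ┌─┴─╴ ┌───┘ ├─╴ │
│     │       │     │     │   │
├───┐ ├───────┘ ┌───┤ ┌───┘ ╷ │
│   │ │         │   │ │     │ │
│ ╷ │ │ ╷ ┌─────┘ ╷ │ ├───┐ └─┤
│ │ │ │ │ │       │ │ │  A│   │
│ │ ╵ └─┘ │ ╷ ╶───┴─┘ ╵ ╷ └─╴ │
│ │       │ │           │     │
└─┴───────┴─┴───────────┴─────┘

Finding path from (12, 12) to (1, 8):
Path: (12,12) → (12,11) → (13,11) → (13,10) → (12,10) → (11,10) → (10,10) → (10,11) → (10,12) → (9,12) → (8,12) → (8,11) → (9,11) → (9,10) → (9,9) → (10,9) → (10,8) → (10,7) → (11,7) → (11,6) → (11,5) → (11,4) → (12,4) → (13,4) → (13,3) → (13,2) → (12,2) → (11,2) → (10,2) → (10,1) → (10,0) → (9,0) → (8,0) → (7,0) → (6,0) → (6,1) → (6,2) → (6,3) → (7,3) → (7,2) → (8,2) → (9,2) → (9,3) → (10,3) → (10,4) → (10,5) → (10,6) → (9,6) → (9,7) → (8,7) → (8,8) → (8,9) → (8,10) → (7,10) → (6,10) → (5,10) → (5,9) → (4,9) → (4,10) → (3,10) → (3,9) → (3,8) → (2,8) → (1,8)
Distance: 63 steps

Solution:

┌───┬───┬───┬───┬───────┬─────┐
│   │   │   │   │       │     │
│ ╷ ╵ ╷ ╵ ╷ ╵ ╷ │ ╷ ╶─┐ ╵ ┌─╴ │
│ │   │   │   │ │B│   │   │   │
│ ├───┼───┴───┘ │ ├─┐ └───┴─┐ │
│ │   │         │↑│ │       │ │
│ └─┐ ╵ ┌───────┤ ╵ └─┬───┐ └─┤
│   │   │       │↑ ← ↰│   │   │
├─╴ │ ┌─┘ ╷ ╶───┴─┬─╴ │ ┌─┴─┐ │
│   │ │   │       │↱ ↑│ │   │ │
│ ┌─┘ └───┤ ╶─┐ ╷ │ ╶─┤ │ ╷ ╵ │
│ │       │   │ │ │↑ ↰│ │ │   │
│ └─────┐ └───┘ │ └─┐ │ │ ├───┤
│↱ → → ↓│       │   │↑│ │ │   │
│ ┌─┬─╴ ├─┬─────┴─╴ │ │ │ └─╴ │
│↑│ │↓ ↲│ │         │↑│ │     │
│ │ │ ┌─┘ │ ╶─┬─────┘ │ └─┬───┤
│↑│ │↓│   │   │↱ → → ↑│↓ ↰│   │
│ │ │ └─┐ ╵ ┌─┘ ┌─────┘ ╷ │ ╶─┤
│↑│ │↳ ↓│   │↱ ↑│  ↓ ← ↲│↑│   │
│ ╵ └─┐ └───┘ ┌─┴─╴ ┌───┘ ├─╴ │
│↑ ← ↰│↳ → → ↑│↓ ← ↲│↱ → ↑│   │
├───┐ ├───────┘ ┌───┤ ┌───┘ ╷ │
│   │↑│  ↓ ← ← ↲│   │↑│     │ │
│ ╷ │ │ ╷ ┌─────┘ ╷ │ ├───┐ └─┤
│ │ │↑│ │↓│       │ │↑│↓ A│   │
│ │ ╵ └─┘ │ ╷ ╶───┴─┘ ╵ ╷ └─╴ │
│ │  ↑ ← ↲│ │        ↑ ↲│     │
└─┴───────┴─┴───────────┴─────┘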